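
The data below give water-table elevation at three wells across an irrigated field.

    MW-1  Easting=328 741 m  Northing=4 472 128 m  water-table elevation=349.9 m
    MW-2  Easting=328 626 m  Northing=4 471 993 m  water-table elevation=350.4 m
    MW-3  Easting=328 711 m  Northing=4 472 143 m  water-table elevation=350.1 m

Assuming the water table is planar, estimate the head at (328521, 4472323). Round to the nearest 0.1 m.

351.5 m

Three-point gradient (reference MW-1): Δ to MW-2 = (-115, -135, +0.5), Δ to MW-3 = (-30, 15, +0.2).
∂h/∂x = -0.005974, ∂h/∂y = +0.001385 (det = -5775).
h(328521, 4472323) = 349.9 + (-0.005974)·(-220) + (+0.001385)·(195) = 349.9 +1.314 +0.270 = 351.484 m.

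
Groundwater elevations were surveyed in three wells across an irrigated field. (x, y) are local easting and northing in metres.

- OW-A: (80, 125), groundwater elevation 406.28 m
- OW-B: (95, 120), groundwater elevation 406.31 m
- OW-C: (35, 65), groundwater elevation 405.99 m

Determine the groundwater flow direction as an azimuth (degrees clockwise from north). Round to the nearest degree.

Differences from OW-A: to OW-B (Δx, Δy, Δh) = (15, -5, +0.03); to OW-C = (-45, -60, -0.29).
Determinant of the coordinate differences = 15·(-60) − (-45)·(-5) = -1125.
∂h/∂x = [(+0.03)·(-60) − (-0.29)·(-5)] / -1125 = +0.002889
∂h/∂y = [15·(-0.29) − (-45)·(+0.03)] / -1125 = +0.002667
Flow direction (−∇h) has components (-0.002889 E, -0.002667 N).
Azimuth = atan2(E, N) = atan2(-0.002889, -0.002667) = 227.3° ≈ 227°.

227°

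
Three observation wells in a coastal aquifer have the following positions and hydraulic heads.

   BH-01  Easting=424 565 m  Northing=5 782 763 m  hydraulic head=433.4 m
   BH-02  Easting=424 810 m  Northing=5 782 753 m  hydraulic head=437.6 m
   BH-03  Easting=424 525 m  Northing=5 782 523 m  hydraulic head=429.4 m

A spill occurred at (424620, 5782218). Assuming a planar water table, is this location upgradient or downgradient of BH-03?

downgradient

Taking BH-01 as reference: BH-02−BH-01 = (245, -10, +4.2); BH-03−BH-01 = (-40, -240, -4.0).
Determinant of the coordinate differences = 245·(-240) − (-40)·(-10) = -59200.
∂h/∂x = [(+4.2)·(-240) − (-4.0)·(-10)] / -59200 = +0.01770
∂h/∂y = [245·(-4.0) − (-40)·(+4.2)] / -59200 = +0.01372
Head at (424620, 5782218) = 433.4 + (+0.01770)·(55) + (+0.01372)·(-545) = 426.90 m.
That is lower than the 429.4 m at BH-03, so the point is downgradient.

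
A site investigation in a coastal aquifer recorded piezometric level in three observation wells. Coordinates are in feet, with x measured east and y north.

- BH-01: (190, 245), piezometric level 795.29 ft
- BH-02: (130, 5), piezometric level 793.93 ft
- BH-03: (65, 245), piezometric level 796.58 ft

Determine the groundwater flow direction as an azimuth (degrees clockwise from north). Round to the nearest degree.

With h = a·x + b·y + c and BH-01 as origin, the differences give:
  (-60)·a + (-240)·b = -1.36
  (-125)·a + 0·b = +1.29
Eliminate b (×0 and ×(-240), subtract): -30000·a = 309.600 → a = ∂h/∂x = -0.01032
Back-substitute: b = ∂h/∂y = +0.008247.
Flow direction (−∇h) has components (+0.01032 E, -0.008247 N).
Azimuth = atan2(E, N) = atan2(+0.01032, -0.008247) = 128.6° ≈ 129°.

129°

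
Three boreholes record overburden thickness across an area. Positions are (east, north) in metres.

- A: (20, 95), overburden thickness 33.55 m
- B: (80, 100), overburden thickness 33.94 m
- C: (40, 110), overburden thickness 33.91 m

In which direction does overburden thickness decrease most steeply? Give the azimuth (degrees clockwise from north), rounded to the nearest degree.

196°

Taking A as reference: B−A = (60, 5, +0.39); C−A = (20, 15, +0.36).
Solve a·Δx + b·Δy = Δd: det = 60·15 − 20·5 = 800.
∂d/∂x = [(+0.39)·15 − (+0.36)·5] / 800 = +0.005063
∂d/∂y = [60·(+0.36) − 20·(+0.39)] / 800 = +0.01725
Steepest decrease is along −∇f: components (-0.005063 E, -0.01725 N).
Azimuth = atan2(-0.005063, -0.01725) = 196.4° ≈ 196°.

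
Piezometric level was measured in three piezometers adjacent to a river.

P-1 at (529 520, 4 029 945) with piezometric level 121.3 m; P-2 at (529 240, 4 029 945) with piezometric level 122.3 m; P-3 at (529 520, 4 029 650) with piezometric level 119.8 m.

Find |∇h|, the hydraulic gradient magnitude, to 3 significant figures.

0.00621

∂h/∂x = (122.3 − 121.3) / (529240 − 529520) = -0.003571
∂h/∂y = (119.8 − 121.3) / (4029650 − 4029945) = +0.005085
|∇h| = √(-0.003571² + 0.005085²) = 0.006214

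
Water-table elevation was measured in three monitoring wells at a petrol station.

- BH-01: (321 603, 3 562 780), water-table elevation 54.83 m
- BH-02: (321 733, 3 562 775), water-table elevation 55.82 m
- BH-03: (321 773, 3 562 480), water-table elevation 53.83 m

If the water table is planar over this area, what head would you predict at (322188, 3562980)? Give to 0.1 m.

With h = a·x + b·y + c and BH-01 as origin, the differences give:
  130·a + (-5)·b = +0.99
  170·a + (-300)·b = -1.00
Eliminate b (×(-300) and ×(-5), subtract): -38150·a = -302.000 → a = ∂h/∂x = +0.007916
Back-substitute: b = ∂h/∂y = +0.007819.
h(322188, 3562980) = 54.83 + (+0.007916)·(585) + (+0.007819)·(200) = 54.83 +4.631 +1.564 = 61.025 m.

61.0 m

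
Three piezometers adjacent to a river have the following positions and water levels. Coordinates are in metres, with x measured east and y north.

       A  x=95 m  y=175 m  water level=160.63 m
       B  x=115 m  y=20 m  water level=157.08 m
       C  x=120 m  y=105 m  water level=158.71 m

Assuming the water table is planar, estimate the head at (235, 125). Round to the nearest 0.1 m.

156.8 m

Differences from A: to B (Δx, Δy, Δh) = (20, -155, -3.55); to C = (25, -70, -1.92).
Solve a·Δx + b·Δy = Δh: det = 20·(-70) − 25·(-155) = 2475.
∂h/∂x = [(-3.55)·(-70) − (-1.92)·(-155)] / 2475 = -0.01984
∂h/∂y = [20·(-1.92) − 25·(-3.55)] / 2475 = +0.02034
h(235, 125) = 160.63 + (-0.01984)·(140) + (+0.02034)·(-50) = 160.63 -2.777 -1.017 = 156.835 m.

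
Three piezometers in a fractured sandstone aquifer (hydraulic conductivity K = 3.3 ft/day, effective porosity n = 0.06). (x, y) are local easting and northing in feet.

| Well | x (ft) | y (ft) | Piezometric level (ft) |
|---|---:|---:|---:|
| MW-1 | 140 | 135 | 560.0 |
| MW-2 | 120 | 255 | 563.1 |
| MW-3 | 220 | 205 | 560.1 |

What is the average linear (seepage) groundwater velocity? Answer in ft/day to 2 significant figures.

With h = a·x + b·y + c and MW-1 as origin, the differences give:
  (-20)·a + 120·b = +3.1
  80·a + 70·b = +0.1
Eliminate b (×70 and ×120, subtract): -11000·a = 205.00 → a = ∂h/∂x = -0.01864
Back-substitute: b = ∂h/∂y = +0.02273.
|∇h| = √(-0.01864² + 0.02273²) = 0.0294
Seepage velocity v = K·i/n = 3.3 × 0.0294 / 0.06 = 1.617 ft/day.

1.6 ft/day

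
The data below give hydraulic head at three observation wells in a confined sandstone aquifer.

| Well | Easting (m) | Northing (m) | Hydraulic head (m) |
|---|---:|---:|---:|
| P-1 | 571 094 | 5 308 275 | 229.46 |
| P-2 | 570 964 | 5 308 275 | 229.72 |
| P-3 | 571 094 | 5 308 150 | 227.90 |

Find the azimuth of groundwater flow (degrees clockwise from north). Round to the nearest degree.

∂h/∂x = (229.72 − 229.46) / (570964 − 571094) = -0.002000
∂h/∂y = (227.90 − 229.46) / (5308150 − 5308275) = +0.01248
Flow direction (−∇h) has components (+0.002000 E, -0.01248 N).
Azimuth = atan2(E, N) = atan2(+0.002000, -0.01248) = 170.9° ≈ 171°.

171°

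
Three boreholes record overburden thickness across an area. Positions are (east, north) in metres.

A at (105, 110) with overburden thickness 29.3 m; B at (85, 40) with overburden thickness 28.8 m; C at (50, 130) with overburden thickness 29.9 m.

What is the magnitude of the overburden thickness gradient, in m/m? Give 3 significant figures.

0.0120 m/m

Taking A as reference: B−A = (-20, -70, -0.5); C−A = (-55, 20, +0.6).
Solve a·Δx + b·Δy = Δd: det = (-20)·20 − (-55)·(-70) = -4250.
∂d/∂x = [(-0.5)·20 − (+0.6)·(-70)] / -4250 = -0.007529
∂d/∂y = [(-20)·(+0.6) − (-55)·(-0.5)] / -4250 = +0.009294
|∇f| = √(-0.007529² + 0.009294²) = 0.01196 m/m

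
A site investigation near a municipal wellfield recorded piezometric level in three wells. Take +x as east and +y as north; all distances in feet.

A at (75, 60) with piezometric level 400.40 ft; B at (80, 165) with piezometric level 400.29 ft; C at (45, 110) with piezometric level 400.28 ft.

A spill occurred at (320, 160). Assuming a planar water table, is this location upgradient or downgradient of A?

upgradient

Differences from A: to B (Δx, Δy, Δh) = (5, 105, -0.11); to C = (-30, 50, -0.12).
Solve a·Δx + b·Δy = Δh: det = 5·50 − (-30)·105 = 3400.
∂h/∂x = [(-0.11)·50 − (-0.12)·105] / 3400 = +0.002088
∂h/∂y = [5·(-0.12) − (-30)·(-0.11)] / 3400 = -0.001147
Head at (320, 160) = 400.40 + (+0.002088)·(245) + (-0.001147)·(100) = 400.80 ft.
That is higher than the 400.40 ft at A, so the point is upgradient.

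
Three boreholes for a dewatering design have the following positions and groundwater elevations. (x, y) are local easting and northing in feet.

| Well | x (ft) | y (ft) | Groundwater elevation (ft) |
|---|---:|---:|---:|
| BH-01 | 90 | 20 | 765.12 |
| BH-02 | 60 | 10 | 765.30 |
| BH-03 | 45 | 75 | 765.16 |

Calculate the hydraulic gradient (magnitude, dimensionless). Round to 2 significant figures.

Taking BH-01 as reference: BH-02−BH-01 = (-30, -10, +0.18); BH-03−BH-01 = (-45, 55, +0.04).
Solve a·Δx + b·Δy = Δh: det = (-30)·55 − (-45)·(-10) = -2100.
∂h/∂x = [(+0.18)·55 − (+0.04)·(-10)] / -2100 = -0.004905
∂h/∂y = [(-30)·(+0.04) − (-45)·(+0.18)] / -2100 = -0.003286
|∇h| = √(-0.004905² + -0.003286²) = 0.005904

0.0059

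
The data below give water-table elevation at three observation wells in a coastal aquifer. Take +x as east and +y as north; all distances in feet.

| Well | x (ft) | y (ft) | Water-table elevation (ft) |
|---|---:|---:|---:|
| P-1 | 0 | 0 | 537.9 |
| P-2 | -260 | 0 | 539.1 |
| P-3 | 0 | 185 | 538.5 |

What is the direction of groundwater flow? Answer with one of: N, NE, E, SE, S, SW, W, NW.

SE

∂h/∂x = (539.1 − 537.9) / (-260 − 0) = -0.004615
∂h/∂y = (538.5 − 537.9) / (185 − 0) = +0.003243
Flow = −∇h = (+0.004615 east, -0.003243 north), which points southeast.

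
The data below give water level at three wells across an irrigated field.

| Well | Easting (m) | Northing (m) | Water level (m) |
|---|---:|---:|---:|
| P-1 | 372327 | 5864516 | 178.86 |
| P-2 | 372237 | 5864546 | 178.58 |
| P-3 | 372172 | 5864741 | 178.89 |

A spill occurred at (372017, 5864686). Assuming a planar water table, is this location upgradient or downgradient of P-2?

downgradient

Three-point gradient (reference P-1): Δ to P-2 = (-90, 30, -0.28), Δ to P-3 = (-155, 225, +0.03).
∂h/∂x = +0.004096, ∂h/∂y = +0.002955 (det = -15600).
Head at (372017, 5864686) = 178.86 + (+0.004096)·(-310) + (+0.002955)·(170) = 178.09 m.
That is lower than the 178.58 m at P-2, so the point is downgradient.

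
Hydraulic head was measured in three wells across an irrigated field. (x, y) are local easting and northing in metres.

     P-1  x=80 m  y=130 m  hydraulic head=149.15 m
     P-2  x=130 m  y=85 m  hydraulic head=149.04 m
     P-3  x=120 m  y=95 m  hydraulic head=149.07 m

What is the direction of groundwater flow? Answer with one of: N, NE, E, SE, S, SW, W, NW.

SW

Taking P-1 as reference: P-2−P-1 = (50, -45, -0.11); P-3−P-1 = (40, -35, -0.08).
Determinant of the coordinate differences = 50·(-35) − 40·(-45) = 50.
∂h/∂x = [(-0.11)·(-35) − (-0.08)·(-45)] / 50 = +0.005000
∂h/∂y = [50·(-0.08) − 40·(-0.11)] / 50 = +0.008000
Flow = −∇h = (-0.005000 east, -0.008000 north), which points southwest.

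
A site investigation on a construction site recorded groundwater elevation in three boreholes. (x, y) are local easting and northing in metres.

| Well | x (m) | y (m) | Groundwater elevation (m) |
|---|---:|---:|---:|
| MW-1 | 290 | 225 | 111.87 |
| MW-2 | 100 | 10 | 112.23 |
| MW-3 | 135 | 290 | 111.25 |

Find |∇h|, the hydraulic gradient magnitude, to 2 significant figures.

Taking MW-1 as reference: MW-2−MW-1 = (-190, -215, +0.36); MW-3−MW-1 = (-155, 65, -0.62).
Determinant of the coordinate differences = (-190)·65 − (-155)·(-215) = -45675.
∂h/∂x = [(+0.36)·65 − (-0.62)·(-215)] / -45675 = +0.002406
∂h/∂y = [(-190)·(-0.62) − (-155)·(+0.36)] / -45675 = -0.003801
|∇h| = √(0.002406² + -0.003801²) = 0.004498

0.0045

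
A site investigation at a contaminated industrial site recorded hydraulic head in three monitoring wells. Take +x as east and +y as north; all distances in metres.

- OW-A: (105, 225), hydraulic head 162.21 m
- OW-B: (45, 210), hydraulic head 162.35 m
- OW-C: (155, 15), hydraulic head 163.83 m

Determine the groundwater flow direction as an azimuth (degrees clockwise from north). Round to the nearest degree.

003°

With h = a·x + b·y + c and OW-A as origin, the differences give:
  (-60)·a + (-15)·b = +0.14
  50·a + (-210)·b = +1.62
Eliminate b (×(-210) and ×(-15), subtract): 13350·a = -5.100 → a = ∂h/∂x = -0.0003820
Back-substitute: b = ∂h/∂y = -0.007805.
Flow direction (−∇h) has components (+0.0003820 E, +0.007805 N).
Azimuth = atan2(E, N) = atan2(+0.0003820, +0.007805) = 2.8° ≈ 003°.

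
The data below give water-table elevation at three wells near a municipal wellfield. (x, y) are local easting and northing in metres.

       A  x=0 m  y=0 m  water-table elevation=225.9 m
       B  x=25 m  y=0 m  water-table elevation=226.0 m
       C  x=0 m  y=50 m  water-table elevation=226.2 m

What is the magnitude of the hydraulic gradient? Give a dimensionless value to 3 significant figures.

∂h/∂x = (226.0 − 225.9) / (25 − 0) = +0.004000
∂h/∂y = (226.2 − 225.9) / (50 − 0) = +0.006000
|∇h| = √(0.004000² + 0.006000²) = 0.007211

0.00721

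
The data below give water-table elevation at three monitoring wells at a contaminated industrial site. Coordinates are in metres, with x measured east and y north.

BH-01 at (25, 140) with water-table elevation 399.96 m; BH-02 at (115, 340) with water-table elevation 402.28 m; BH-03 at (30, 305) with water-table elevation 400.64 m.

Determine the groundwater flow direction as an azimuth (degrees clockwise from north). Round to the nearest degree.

259°

Taking BH-01 as reference: BH-02−BH-01 = (90, 200, +2.32); BH-03−BH-01 = (5, 165, +0.68).
Solve a·Δx + b·Δy = Δh: det = 90·165 − 5·200 = 13850.
∂h/∂x = [(+2.32)·165 − (+0.68)·200] / 13850 = +0.01782
∂h/∂y = [90·(+0.68) − 5·(+2.32)] / 13850 = +0.003581
Flow direction (−∇h) has components (-0.01782 E, -0.003581 N).
Azimuth = atan2(E, N) = atan2(-0.01782, -0.003581) = 258.6° ≈ 259°.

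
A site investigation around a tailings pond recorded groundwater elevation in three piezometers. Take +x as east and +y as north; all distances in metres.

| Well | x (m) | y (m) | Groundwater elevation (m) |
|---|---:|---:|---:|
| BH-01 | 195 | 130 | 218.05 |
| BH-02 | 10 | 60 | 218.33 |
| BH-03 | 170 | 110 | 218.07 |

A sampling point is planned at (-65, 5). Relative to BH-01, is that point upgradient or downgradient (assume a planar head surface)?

upgradient

With h = a·x + b·y + c and BH-01 as origin, the differences give:
  (-185)·a + (-70)·b = +0.28
  (-25)·a + (-20)·b = +0.02
Eliminate b (×(-20) and ×(-70), subtract): 1950·a = -4.200 → a = ∂h/∂x = -0.002154
Back-substitute: b = ∂h/∂y = +0.001692.
Head at (-65, 5) = 218.05 + (-0.002154)·(-260) + (+0.001692)·(-125) = 218.40 m.
That is higher than the 218.05 m at BH-01, so the point is upgradient.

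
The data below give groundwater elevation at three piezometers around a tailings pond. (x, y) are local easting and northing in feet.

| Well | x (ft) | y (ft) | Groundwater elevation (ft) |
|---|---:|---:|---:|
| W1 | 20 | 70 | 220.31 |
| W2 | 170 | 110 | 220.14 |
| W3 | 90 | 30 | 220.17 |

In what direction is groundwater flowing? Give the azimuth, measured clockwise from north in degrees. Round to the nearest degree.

126°

With h = a·x + b·y + c and W1 as origin, the differences give:
  150·a + 40·b = -0.17
  70·a + (-40)·b = -0.14
Eliminate b (×(-40) and ×40, subtract): -8800·a = 12.400 → a = ∂h/∂x = -0.001409
Back-substitute: b = ∂h/∂y = +0.001034.
Flow direction (−∇h) has components (+0.001409 E, -0.001034 N).
Azimuth = atan2(E, N) = atan2(+0.001409, -0.001034) = 126.3° ≈ 126°.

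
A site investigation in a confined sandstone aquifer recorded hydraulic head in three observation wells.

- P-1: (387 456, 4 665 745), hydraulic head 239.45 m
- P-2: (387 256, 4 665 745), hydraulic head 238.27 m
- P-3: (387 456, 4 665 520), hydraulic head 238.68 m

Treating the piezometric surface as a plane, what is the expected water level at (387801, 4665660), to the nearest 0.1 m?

∂h/∂x = (238.27 − 239.45) / (387256 − 387456) = +0.005900
∂h/∂y = (238.68 − 239.45) / (4665520 − 4665745) = +0.003422
h(387801, 4665660) = 239.45 + (+0.005900)·(345) + (+0.003422)·(-85) = 239.45 +2.035 -0.291 = 241.195 m.

241.2 m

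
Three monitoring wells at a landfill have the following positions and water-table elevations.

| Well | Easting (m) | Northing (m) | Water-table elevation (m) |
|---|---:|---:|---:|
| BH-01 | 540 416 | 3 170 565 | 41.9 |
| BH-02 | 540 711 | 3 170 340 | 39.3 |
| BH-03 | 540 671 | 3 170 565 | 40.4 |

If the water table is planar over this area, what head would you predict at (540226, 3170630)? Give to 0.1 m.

Differences from BH-01: to BH-02 (Δx, Δy, Δh) = (295, -225, -2.6); to BH-03 = (255, 0, -1.5).
Determinant of the coordinate differences = 295·0 − 255·(-225) = 57375.
∂h/∂x = [(-2.6)·0 − (-1.5)·(-225)] / 57375 = -0.005882
∂h/∂y = [295·(-1.5) − 255·(-2.6)] / 57375 = +0.003843
h(540226, 3170630) = 41.9 + (-0.005882)·(-190) + (+0.003843)·(65) = 41.9 +1.118 +0.250 = 43.267 m.

43.3 m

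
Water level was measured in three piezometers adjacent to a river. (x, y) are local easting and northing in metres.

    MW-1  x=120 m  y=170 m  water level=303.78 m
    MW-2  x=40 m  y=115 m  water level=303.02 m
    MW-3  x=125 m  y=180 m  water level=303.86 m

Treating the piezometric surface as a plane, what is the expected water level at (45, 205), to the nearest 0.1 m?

Taking MW-1 as reference: MW-2−MW-1 = (-80, -55, -0.76); MW-3−MW-1 = (5, 10, +0.08).
Determinant of the coordinate differences = (-80)·10 − 5·(-55) = -525.
∂h/∂x = [(-0.76)·10 − (+0.08)·(-55)] / -525 = +0.006095
∂h/∂y = [(-80)·(+0.08) − 5·(-0.76)] / -525 = +0.004952
h(45, 205) = 303.78 + (+0.006095)·(-75) + (+0.004952)·(35) = 303.78 -0.457 +0.173 = 303.496 m.

303.5 m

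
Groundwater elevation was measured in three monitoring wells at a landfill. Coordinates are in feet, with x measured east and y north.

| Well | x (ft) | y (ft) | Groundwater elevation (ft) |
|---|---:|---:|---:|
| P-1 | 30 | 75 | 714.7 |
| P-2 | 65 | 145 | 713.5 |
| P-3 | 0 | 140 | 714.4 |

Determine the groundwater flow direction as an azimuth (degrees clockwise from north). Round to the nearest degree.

051°

With h = a·x + b·y + c and P-1 as origin, the differences give:
  35·a + 70·b = -1.2
  (-30)·a + 65·b = -0.3
Eliminate b (×65 and ×70, subtract): 4375·a = -57.00 → a = ∂h/∂x = -0.01303
Back-substitute: b = ∂h/∂y = -0.01063.
Flow direction (−∇h) has components (+0.01303 E, +0.01063 N).
Azimuth = atan2(E, N) = atan2(+0.01303, +0.01063) = 50.8° ≈ 051°.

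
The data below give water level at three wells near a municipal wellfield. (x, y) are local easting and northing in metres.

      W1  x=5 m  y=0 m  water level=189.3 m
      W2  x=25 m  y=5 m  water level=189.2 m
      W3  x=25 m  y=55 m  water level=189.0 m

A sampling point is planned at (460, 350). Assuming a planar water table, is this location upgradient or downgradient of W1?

Differences from W1: to W2 (Δx, Δy, Δh) = (20, 5, -0.1); to W3 = (20, 55, -0.3).
Solve a·Δx + b·Δy = Δh: det = 20·55 − 20·5 = 1000.
∂h/∂x = [(-0.1)·55 − (-0.3)·5] / 1000 = -0.004000
∂h/∂y = [20·(-0.3) − 20·(-0.1)] / 1000 = -0.004000
Head at (460, 350) = 189.3 + (-0.004000)·(455) + (-0.004000)·(350) = 186.08 m.
That is lower than the 189.3 m at W1, so the point is downgradient.

downgradient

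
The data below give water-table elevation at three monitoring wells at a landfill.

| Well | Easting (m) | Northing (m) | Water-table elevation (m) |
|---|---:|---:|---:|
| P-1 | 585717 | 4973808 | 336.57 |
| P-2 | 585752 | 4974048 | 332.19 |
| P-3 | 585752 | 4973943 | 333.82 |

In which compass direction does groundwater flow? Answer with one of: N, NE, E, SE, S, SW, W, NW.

Differences from P-1: to P-2 (Δx, Δy, Δh) = (35, 240, -4.38); to P-3 = (35, 135, -2.75).
Determinant of the coordinate differences = 35·135 − 35·240 = -3675.
∂h/∂x = [(-4.38)·135 − (-2.75)·240] / -3675 = -0.01869
∂h/∂y = [35·(-2.75) − 35·(-4.38)] / -3675 = -0.01552
Flow = −∇h = (+0.01869 east, +0.01552 north), which points northeast.

NE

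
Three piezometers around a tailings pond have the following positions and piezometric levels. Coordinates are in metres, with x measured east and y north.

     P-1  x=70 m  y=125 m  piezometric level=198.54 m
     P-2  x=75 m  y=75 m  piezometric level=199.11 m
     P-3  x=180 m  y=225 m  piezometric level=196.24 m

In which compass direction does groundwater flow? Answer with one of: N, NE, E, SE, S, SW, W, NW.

NE

With h = a·x + b·y + c and P-1 as origin, the differences give:
  5·a + (-50)·b = +0.57
  110·a + 100·b = -2.30
Eliminate b (×100 and ×(-50), subtract): 6000·a = -58.000 → a = ∂h/∂x = -0.009667
Back-substitute: b = ∂h/∂y = -0.01237.
Flow = −∇h = (+0.009667 east, +0.01237 north), which points northeast.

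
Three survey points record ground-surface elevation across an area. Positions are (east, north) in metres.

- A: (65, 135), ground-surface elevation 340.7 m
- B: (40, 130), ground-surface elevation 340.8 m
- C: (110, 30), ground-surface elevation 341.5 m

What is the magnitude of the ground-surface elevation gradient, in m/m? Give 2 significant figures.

Differences from A: to B (Δx, Δy, Δh) = (-25, -5, +0.1); to C = (45, -105, +0.8).
Determinant of the coordinate differences = (-25)·(-105) − 45·(-5) = 2850.
∂z/∂x = [(+0.1)·(-105) − (+0.8)·(-5)] / 2850 = -0.002281
∂z/∂y = [(-25)·(+0.8) − 45·(+0.1)] / 2850 = -0.008596
|∇f| = √(-0.002281² + -0.008596²) = 0.008893 m/m

0.0089 m/m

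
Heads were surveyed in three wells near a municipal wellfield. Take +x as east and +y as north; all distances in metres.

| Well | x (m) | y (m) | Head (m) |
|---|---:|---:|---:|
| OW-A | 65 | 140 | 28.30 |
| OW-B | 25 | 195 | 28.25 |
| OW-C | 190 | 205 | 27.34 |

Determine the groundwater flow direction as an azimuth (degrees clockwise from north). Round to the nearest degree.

048°

With h = a·x + b·y + c and OW-A as origin, the differences give:
  (-40)·a + 55·b = -0.05
  125·a + 65·b = -0.96
Eliminate b (×65 and ×55, subtract): -9475·a = 49.550 → a = ∂h/∂x = -0.005230
Back-substitute: b = ∂h/∂y = -0.004712.
Flow direction (−∇h) has components (+0.005230 E, +0.004712 N).
Azimuth = atan2(E, N) = atan2(+0.005230, +0.004712) = 48.0° ≈ 048°.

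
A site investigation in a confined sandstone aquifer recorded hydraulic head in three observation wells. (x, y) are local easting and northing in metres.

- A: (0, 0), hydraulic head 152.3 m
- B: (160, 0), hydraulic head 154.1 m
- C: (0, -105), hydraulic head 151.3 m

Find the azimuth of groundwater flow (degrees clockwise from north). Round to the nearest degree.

230°

∂h/∂x = (154.1 − 152.3) / (160 − 0) = +0.01125
∂h/∂y = (151.3 − 152.3) / (-105 − 0) = +0.009524
Flow direction (−∇h) has components (-0.01125 E, -0.009524 N).
Azimuth = atan2(E, N) = atan2(-0.01125, -0.009524) = 229.8° ≈ 230°.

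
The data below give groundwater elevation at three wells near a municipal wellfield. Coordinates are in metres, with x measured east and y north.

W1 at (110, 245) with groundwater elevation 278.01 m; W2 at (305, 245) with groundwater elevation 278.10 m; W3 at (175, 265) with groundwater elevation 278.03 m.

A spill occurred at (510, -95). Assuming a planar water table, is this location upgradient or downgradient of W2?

upgradient

Differences from W1: to W2 (Δx, Δy, Δh) = (195, 0, +0.09); to W3 = (65, 20, +0.02).
Solve a·Δx + b·Δy = Δh: det = 195·20 − 65·0 = 3900.
∂h/∂x = [(+0.09)·20 − (+0.02)·0] / 3900 = +0.0004615
∂h/∂y = [195·(+0.02) − 65·(+0.09)] / 3900 = -0.0005000
Head at (510, -95) = 278.01 + (+0.0004615)·(400) + (-0.0005000)·(-340) = 278.36 m.
That is higher than the 278.10 m at W2, so the point is upgradient.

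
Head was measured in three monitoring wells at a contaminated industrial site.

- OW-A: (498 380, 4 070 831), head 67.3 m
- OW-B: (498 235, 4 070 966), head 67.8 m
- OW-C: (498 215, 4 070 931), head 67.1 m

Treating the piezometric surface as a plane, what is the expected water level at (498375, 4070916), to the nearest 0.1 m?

Differences from OW-A: to OW-B (Δx, Δy, Δh) = (-145, 135, +0.5); to OW-C = (-165, 100, -0.2).
Determinant of the coordinate differences = (-145)·100 − (-165)·135 = 7775.
∂h/∂x = [(+0.5)·100 − (-0.2)·135] / 7775 = +0.009904
∂h/∂y = [(-145)·(-0.2) − (-165)·(+0.5)] / 7775 = +0.01434
h(498375, 4070916) = 67.3 + (+0.009904)·(-5) + (+0.01434)·(85) = 67.3 -0.050 +1.219 = 68.469 m.

68.5 m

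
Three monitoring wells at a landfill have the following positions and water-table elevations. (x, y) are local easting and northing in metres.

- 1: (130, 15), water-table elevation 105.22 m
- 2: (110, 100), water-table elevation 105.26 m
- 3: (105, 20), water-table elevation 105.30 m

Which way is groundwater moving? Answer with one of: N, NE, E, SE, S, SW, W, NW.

Taking 1 as reference: 2−1 = (-20, 85, +0.04); 3−1 = (-25, 5, +0.08).
Determinant of the coordinate differences = (-20)·5 − (-25)·85 = 2025.
∂h/∂x = [(+0.04)·5 − (+0.08)·85] / 2025 = -0.003259
∂h/∂y = [(-20)·(+0.08) − (-25)·(+0.04)] / 2025 = -0.0002963
Flow = −∇h = (+0.003259 east, +0.0002963 north), which points east.

E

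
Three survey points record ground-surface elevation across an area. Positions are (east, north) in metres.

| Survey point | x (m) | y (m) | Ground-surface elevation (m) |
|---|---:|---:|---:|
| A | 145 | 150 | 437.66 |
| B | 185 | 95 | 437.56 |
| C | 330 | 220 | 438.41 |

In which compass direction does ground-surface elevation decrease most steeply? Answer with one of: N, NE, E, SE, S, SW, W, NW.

SW

Three-point gradient (reference A): Δ to B = (40, -55, -0.10), Δ to C = (185, 70, +0.75).
∂z/∂x = +0.002640, ∂z/∂y = +0.003738 (det = 12975).
Steepest decrease is along −∇f = (-0.002640 E, -0.003738 N) → southwest.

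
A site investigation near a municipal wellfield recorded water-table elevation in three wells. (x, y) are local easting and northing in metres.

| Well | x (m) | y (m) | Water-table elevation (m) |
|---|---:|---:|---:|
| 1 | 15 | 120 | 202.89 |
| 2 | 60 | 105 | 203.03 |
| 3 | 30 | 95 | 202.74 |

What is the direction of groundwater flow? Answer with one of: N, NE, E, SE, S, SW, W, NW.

SW

Taking 1 as reference: 2−1 = (45, -15, +0.14); 3−1 = (15, -25, -0.15).
Determinant of the coordinate differences = 45·(-25) − 15·(-15) = -900.
∂h/∂x = [(+0.14)·(-25) − (-0.15)·(-15)] / -900 = +0.006389
∂h/∂y = [45·(-0.15) − 15·(+0.14)] / -900 = +0.009833
Flow = −∇h = (-0.006389 east, -0.009833 north), which points southwest.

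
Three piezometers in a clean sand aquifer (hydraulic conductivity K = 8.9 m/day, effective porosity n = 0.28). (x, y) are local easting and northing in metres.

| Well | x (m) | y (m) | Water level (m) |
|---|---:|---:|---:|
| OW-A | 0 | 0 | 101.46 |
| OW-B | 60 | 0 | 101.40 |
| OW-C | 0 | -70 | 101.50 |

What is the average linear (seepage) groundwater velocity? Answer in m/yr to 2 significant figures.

13 m/yr

∂h/∂x = (101.40 − 101.46) / (60 − 0) = -0.0010000
∂h/∂y = (101.50 − 101.46) / (-70 − 0) = -0.0005714
|∇h| = √(-0.0010000² + -0.0005714²) = 0.001152
Seepage velocity v = K·i/n = 8.9 × 0.001152 / 0.28 = 0.03662 m/day = 13.38 m/yr.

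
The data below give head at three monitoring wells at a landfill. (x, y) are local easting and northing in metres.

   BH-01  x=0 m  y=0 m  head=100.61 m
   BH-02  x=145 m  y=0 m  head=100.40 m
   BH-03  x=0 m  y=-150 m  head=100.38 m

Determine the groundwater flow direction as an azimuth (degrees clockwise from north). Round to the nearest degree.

137°

∂h/∂x = (100.40 − 100.61) / (145 − 0) = -0.001448
∂h/∂y = (100.38 − 100.61) / (-150 − 0) = +0.001533
Flow direction (−∇h) has components (+0.001448 E, -0.001533 N).
Azimuth = atan2(E, N) = atan2(+0.001448, -0.001533) = 136.6° ≈ 137°.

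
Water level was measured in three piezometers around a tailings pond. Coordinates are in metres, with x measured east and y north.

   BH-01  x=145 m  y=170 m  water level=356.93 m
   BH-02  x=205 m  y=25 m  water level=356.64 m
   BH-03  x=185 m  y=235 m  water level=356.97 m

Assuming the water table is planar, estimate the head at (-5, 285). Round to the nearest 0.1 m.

Three-point gradient (reference BH-01): Δ to BH-02 = (60, -145, -0.29), Δ to BH-03 = (40, 65, +0.04).
∂h/∂x = -0.001345, ∂h/∂y = +0.001443 (det = 9700).
h(-5, 285) = 356.93 + (-0.001345)·(-150) + (+0.001443)·(115) = 356.93 +0.202 +0.166 = 357.298 m.

357.3 m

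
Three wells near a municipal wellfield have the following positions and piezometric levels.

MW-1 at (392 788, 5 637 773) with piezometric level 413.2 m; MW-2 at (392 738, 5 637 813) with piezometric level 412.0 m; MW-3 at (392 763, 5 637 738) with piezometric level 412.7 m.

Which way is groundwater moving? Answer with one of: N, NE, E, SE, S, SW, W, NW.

Differences from MW-1: to MW-2 (Δx, Δy, Δh) = (-50, 40, -1.2); to MW-3 = (-25, -35, -0.5).
Solve a·Δx + b·Δy = Δh: det = (-50)·(-35) − (-25)·40 = 2750.
∂h/∂x = [(-1.2)·(-35) − (-0.5)·40] / 2750 = +0.02255
∂h/∂y = [(-50)·(-0.5) − (-25)·(-1.2)] / 2750 = -0.001818
Flow = −∇h = (-0.02255 east, +0.001818 north), which points west.

W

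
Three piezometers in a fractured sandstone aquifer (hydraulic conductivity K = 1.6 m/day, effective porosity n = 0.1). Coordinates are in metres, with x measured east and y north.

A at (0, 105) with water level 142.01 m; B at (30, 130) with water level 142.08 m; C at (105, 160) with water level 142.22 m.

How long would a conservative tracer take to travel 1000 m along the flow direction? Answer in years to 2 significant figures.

95 years

Three-point gradient (reference A): Δ to B = (30, 25, +0.07), Δ to C = (105, 55, +0.21).
∂h/∂x = +0.001436, ∂h/∂y = +0.001077 (det = -975).
|∇h| = √(0.001436² + 0.001077²) = 0.001795
Seepage velocity v = K·i/n = 1.6 × 0.001795 / 0.1 = 0.02872 m/day.
t = 1000 / 0.02872 = 3.482e+04 days = 95.3 years.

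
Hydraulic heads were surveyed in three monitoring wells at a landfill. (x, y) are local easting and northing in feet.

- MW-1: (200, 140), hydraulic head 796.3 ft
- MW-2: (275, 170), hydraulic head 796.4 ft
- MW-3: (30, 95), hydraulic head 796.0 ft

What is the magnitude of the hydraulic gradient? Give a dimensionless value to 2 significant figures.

With h = a·x + b·y + c and MW-1 as origin, the differences give:
  75·a + 30·b = +0.1
  (-170)·a + (-45)·b = -0.3
Eliminate b (×(-45) and ×30, subtract): 1725·a = 4.50 → a = ∂h/∂x = +0.002609
Back-substitute: b = ∂h/∂y = -0.003188.
|∇h| = √(0.002609² + -0.003188²) = 0.004119

0.0041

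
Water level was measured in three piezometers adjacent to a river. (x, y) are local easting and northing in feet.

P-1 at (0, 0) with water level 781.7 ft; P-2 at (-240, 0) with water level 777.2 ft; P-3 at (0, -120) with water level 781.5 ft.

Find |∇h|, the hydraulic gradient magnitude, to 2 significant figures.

0.019

∂h/∂x = (777.2 − 781.7) / (-240 − 0) = +0.01875
∂h/∂y = (781.5 − 781.7) / (-120 − 0) = +0.001667
|∇h| = √(0.01875² + 0.001667²) = 0.01882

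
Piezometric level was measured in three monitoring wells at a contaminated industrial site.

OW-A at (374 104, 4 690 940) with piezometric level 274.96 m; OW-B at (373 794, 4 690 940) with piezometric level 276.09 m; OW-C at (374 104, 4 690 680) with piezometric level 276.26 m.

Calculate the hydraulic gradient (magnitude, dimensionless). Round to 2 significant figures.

∂h/∂x = (276.09 − 274.96) / (373794 − 374104) = -0.003645
∂h/∂y = (276.26 − 274.96) / (4690680 − 4690940) = -0.005000
|∇h| = √(-0.003645² + -0.005000²) = 0.006188

0.0062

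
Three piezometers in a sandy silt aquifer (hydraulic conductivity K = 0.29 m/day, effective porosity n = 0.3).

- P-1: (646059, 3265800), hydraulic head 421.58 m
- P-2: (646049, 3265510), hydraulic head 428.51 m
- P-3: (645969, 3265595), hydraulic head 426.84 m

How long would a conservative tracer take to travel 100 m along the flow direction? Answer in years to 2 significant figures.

Three-point gradient (reference P-1): Δ to P-2 = (-10, -290, +6.93), Δ to P-3 = (-90, -205, +5.26).
∂h/∂x = -0.004356, ∂h/∂y = -0.02375 (det = -24050).
|∇h| = √(-0.004356² + -0.02375²) = 0.02415
Seepage velocity v = K·i/n = 0.29 × 0.02415 / 0.3 = 0.02335 m/day.
t = 100 / 0.02335 = 4283 days = 11.7 years.

12 years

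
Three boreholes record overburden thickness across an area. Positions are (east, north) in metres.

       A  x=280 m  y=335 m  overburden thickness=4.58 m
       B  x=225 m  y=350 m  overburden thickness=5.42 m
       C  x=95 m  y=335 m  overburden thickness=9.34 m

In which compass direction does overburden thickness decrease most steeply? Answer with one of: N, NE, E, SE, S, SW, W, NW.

Taking A as reference: B−A = (-55, 15, +0.84); C−A = (-185, 0, +4.76).
Solve a·Δx + b·Δy = Δd: det = (-55)·0 − (-185)·15 = 2775.
∂d/∂x = [(+0.84)·0 − (+4.76)·15] / 2775 = -0.02573
∂d/∂y = [(-55)·(+4.76) − (-185)·(+0.84)] / 2775 = -0.03834
Steepest decrease is along −∇f = (+0.02573 E, +0.03834 N) → northeast.

NE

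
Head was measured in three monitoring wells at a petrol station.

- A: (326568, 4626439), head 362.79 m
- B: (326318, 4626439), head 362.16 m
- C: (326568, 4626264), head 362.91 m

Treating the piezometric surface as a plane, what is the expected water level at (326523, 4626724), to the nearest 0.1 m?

∂h/∂x = (362.16 − 362.79) / (326318 − 326568) = +0.002520
∂h/∂y = (362.91 − 362.79) / (4626264 − 4626439) = -0.0006857
h(326523, 4626724) = 362.79 + (+0.002520)·(-45) + (-0.0006857)·(285) = 362.79 -0.113 -0.195 = 362.481 m.

362.5 m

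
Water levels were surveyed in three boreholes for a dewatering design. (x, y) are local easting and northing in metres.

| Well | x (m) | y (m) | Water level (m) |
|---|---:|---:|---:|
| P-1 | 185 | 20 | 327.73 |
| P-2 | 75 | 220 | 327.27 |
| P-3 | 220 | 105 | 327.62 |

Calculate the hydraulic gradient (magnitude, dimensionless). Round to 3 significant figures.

Differences from P-1: to P-2 (Δx, Δy, Δh) = (-110, 200, -0.46); to P-3 = (35, 85, -0.11).
Determinant of the coordinate differences = (-110)·85 − 35·200 = -16350.
∂h/∂x = [(-0.46)·85 − (-0.11)·200] / -16350 = +0.001046
∂h/∂y = [(-110)·(-0.11) − 35·(-0.46)] / -16350 = -0.001725
|∇h| = √(0.001046² + -0.001725²) = 0.002017

0.00202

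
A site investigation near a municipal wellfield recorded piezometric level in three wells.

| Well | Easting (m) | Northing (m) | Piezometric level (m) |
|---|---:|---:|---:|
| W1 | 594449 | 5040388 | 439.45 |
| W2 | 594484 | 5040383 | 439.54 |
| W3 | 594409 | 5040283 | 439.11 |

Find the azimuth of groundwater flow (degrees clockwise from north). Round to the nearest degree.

Taking W1 as reference: W2−W1 = (35, -5, +0.09); W3−W1 = (-40, -105, -0.34).
Determinant of the coordinate differences = 35·(-105) − (-40)·(-5) = -3875.
∂h/∂x = [(+0.09)·(-105) − (-0.34)·(-5)] / -3875 = +0.002877
∂h/∂y = [35·(-0.34) − (-40)·(+0.09)] / -3875 = +0.002142
Flow direction (−∇h) has components (-0.002877 E, -0.002142 N).
Azimuth = atan2(E, N) = atan2(-0.002877, -0.002142) = 233.3° ≈ 233°.

233°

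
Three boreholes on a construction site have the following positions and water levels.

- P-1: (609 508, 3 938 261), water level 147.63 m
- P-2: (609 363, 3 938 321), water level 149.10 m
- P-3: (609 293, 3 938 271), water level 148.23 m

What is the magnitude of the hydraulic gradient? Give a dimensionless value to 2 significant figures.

Taking P-1 as reference: P-2−P-1 = (-145, 60, +1.47); P-3−P-1 = (-215, 10, +0.60).
Solve a·Δx + b·Δy = Δh: det = (-145)·10 − (-215)·60 = 11450.
∂h/∂x = [(+1.47)·10 − (+0.60)·60] / 11450 = -0.001860
∂h/∂y = [(-145)·(+0.60) − (-215)·(+1.47)] / 11450 = +0.02000
|∇h| = √(-0.001860² + 0.02000²) = 0.02009

0.020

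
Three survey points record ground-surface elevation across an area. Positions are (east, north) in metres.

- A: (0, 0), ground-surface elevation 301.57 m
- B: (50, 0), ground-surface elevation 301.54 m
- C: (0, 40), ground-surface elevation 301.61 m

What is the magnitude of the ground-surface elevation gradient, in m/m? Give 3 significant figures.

∂z/∂x = (301.54 − 301.57) / (50 − 0) = -0.0006000
∂z/∂y = (301.61 − 301.57) / (40 − 0) = +0.001000
|∇f| = √(-0.0006000² + 0.001000²) = 0.001166 m/m

0.00117 m/m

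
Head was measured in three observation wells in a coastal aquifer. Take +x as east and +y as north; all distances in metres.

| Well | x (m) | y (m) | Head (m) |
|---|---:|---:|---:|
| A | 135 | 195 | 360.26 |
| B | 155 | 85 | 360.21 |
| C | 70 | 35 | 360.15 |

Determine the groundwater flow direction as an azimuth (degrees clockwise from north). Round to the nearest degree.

217°

Taking A as reference: B−A = (20, -110, -0.05); C−A = (-65, -160, -0.11).
Solve a·Δx + b·Δy = Δh: det = 20·(-160) − (-65)·(-110) = -10350.
∂h/∂x = [(-0.05)·(-160) − (-0.11)·(-110)] / -10350 = +0.0003961
∂h/∂y = [20·(-0.11) − (-65)·(-0.05)] / -10350 = +0.0005266
Flow direction (−∇h) has components (-0.0003961 E, -0.0005266 N).
Azimuth = atan2(E, N) = atan2(-0.0003961, -0.0005266) = 217.0° ≈ 217°.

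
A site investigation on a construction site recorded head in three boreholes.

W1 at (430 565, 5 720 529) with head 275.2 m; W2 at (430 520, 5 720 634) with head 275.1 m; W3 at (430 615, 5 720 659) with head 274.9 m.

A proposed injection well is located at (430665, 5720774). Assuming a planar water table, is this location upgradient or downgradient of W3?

Differences from W1: to W2 (Δx, Δy, Δh) = (-45, 105, -0.1); to W3 = (50, 130, -0.3).
Determinant of the coordinate differences = (-45)·130 − 50·105 = -11100.
∂h/∂x = [(-0.1)·130 − (-0.3)·105] / -11100 = -0.001667
∂h/∂y = [(-45)·(-0.3) − 50·(-0.1)] / -11100 = -0.001667
Head at (430665, 5720774) = 275.2 + (-0.001667)·(100) + (-0.001667)·(245) = 274.63 m.
That is lower than the 274.9 m at W3, so the point is downgradient.

downgradient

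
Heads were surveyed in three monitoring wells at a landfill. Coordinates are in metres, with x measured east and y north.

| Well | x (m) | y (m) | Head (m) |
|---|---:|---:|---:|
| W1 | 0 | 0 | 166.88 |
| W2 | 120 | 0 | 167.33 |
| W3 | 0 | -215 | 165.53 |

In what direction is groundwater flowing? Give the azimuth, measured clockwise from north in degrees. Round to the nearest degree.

211°

∂h/∂x = (167.33 − 166.88) / (120 − 0) = +0.003750
∂h/∂y = (165.53 − 166.88) / (-215 − 0) = +0.006279
Flow direction (−∇h) has components (-0.003750 E, -0.006279 N).
Azimuth = atan2(E, N) = atan2(-0.003750, -0.006279) = 210.8° ≈ 211°.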